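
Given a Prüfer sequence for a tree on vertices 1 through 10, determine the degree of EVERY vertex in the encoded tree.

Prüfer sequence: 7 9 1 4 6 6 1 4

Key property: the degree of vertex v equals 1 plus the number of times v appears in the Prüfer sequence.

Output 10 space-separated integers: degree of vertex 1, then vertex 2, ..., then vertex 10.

p_1 = 7: count[7] becomes 1
p_2 = 9: count[9] becomes 1
p_3 = 1: count[1] becomes 1
p_4 = 4: count[4] becomes 1
p_5 = 6: count[6] becomes 1
p_6 = 6: count[6] becomes 2
p_7 = 1: count[1] becomes 2
p_8 = 4: count[4] becomes 2
Degrees (1 + count): deg[1]=1+2=3, deg[2]=1+0=1, deg[3]=1+0=1, deg[4]=1+2=3, deg[5]=1+0=1, deg[6]=1+2=3, deg[7]=1+1=2, deg[8]=1+0=1, deg[9]=1+1=2, deg[10]=1+0=1

Answer: 3 1 1 3 1 3 2 1 2 1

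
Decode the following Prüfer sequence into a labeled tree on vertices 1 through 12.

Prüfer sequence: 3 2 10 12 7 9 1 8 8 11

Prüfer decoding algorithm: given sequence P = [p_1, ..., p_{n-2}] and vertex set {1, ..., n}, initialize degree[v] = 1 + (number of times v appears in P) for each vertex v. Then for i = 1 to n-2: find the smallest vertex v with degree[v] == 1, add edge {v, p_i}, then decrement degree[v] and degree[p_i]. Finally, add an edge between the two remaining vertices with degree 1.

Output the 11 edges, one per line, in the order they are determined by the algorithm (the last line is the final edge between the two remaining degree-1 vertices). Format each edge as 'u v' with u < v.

Answer: 3 4
2 3
2 10
5 12
6 7
7 9
1 9
1 8
8 10
8 11
11 12

Derivation:
Initial degrees: {1:2, 2:2, 3:2, 4:1, 5:1, 6:1, 7:2, 8:3, 9:2, 10:2, 11:2, 12:2}
Step 1: smallest deg-1 vertex = 4, p_1 = 3. Add edge {3,4}. Now deg[4]=0, deg[3]=1.
Step 2: smallest deg-1 vertex = 3, p_2 = 2. Add edge {2,3}. Now deg[3]=0, deg[2]=1.
Step 3: smallest deg-1 vertex = 2, p_3 = 10. Add edge {2,10}. Now deg[2]=0, deg[10]=1.
Step 4: smallest deg-1 vertex = 5, p_4 = 12. Add edge {5,12}. Now deg[5]=0, deg[12]=1.
Step 5: smallest deg-1 vertex = 6, p_5 = 7. Add edge {6,7}. Now deg[6]=0, deg[7]=1.
Step 6: smallest deg-1 vertex = 7, p_6 = 9. Add edge {7,9}. Now deg[7]=0, deg[9]=1.
Step 7: smallest deg-1 vertex = 9, p_7 = 1. Add edge {1,9}. Now deg[9]=0, deg[1]=1.
Step 8: smallest deg-1 vertex = 1, p_8 = 8. Add edge {1,8}. Now deg[1]=0, deg[8]=2.
Step 9: smallest deg-1 vertex = 10, p_9 = 8. Add edge {8,10}. Now deg[10]=0, deg[8]=1.
Step 10: smallest deg-1 vertex = 8, p_10 = 11. Add edge {8,11}. Now deg[8]=0, deg[11]=1.
Final: two remaining deg-1 vertices are 11, 12. Add edge {11,12}.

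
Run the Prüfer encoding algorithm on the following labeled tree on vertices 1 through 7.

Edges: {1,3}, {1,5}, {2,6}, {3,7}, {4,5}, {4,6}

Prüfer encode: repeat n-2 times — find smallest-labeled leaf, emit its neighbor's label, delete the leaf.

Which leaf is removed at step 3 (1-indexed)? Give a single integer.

Step 1: current leaves = {2,7}. Remove leaf 2 (neighbor: 6).
Step 2: current leaves = {6,7}. Remove leaf 6 (neighbor: 4).
Step 3: current leaves = {4,7}. Remove leaf 4 (neighbor: 5).

Answer: 4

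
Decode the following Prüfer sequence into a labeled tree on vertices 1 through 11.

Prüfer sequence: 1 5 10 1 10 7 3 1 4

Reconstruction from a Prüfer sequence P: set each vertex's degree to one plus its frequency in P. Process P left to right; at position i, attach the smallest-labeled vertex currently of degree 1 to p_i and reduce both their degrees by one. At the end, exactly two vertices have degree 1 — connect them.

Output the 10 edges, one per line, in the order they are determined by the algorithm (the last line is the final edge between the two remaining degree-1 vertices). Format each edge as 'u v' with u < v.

Initial degrees: {1:4, 2:1, 3:2, 4:2, 5:2, 6:1, 7:2, 8:1, 9:1, 10:3, 11:1}
Step 1: smallest deg-1 vertex = 2, p_1 = 1. Add edge {1,2}. Now deg[2]=0, deg[1]=3.
Step 2: smallest deg-1 vertex = 6, p_2 = 5. Add edge {5,6}. Now deg[6]=0, deg[5]=1.
Step 3: smallest deg-1 vertex = 5, p_3 = 10. Add edge {5,10}. Now deg[5]=0, deg[10]=2.
Step 4: smallest deg-1 vertex = 8, p_4 = 1. Add edge {1,8}. Now deg[8]=0, deg[1]=2.
Step 5: smallest deg-1 vertex = 9, p_5 = 10. Add edge {9,10}. Now deg[9]=0, deg[10]=1.
Step 6: smallest deg-1 vertex = 10, p_6 = 7. Add edge {7,10}. Now deg[10]=0, deg[7]=1.
Step 7: smallest deg-1 vertex = 7, p_7 = 3. Add edge {3,7}. Now deg[7]=0, deg[3]=1.
Step 8: smallest deg-1 vertex = 3, p_8 = 1. Add edge {1,3}. Now deg[3]=0, deg[1]=1.
Step 9: smallest deg-1 vertex = 1, p_9 = 4. Add edge {1,4}. Now deg[1]=0, deg[4]=1.
Final: two remaining deg-1 vertices are 4, 11. Add edge {4,11}.

Answer: 1 2
5 6
5 10
1 8
9 10
7 10
3 7
1 3
1 4
4 11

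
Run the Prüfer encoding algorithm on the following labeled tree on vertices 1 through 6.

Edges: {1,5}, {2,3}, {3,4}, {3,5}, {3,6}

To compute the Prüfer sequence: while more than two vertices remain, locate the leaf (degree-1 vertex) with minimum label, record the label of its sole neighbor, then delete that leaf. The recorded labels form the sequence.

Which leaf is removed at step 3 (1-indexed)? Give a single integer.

Step 1: current leaves = {1,2,4,6}. Remove leaf 1 (neighbor: 5).
Step 2: current leaves = {2,4,5,6}. Remove leaf 2 (neighbor: 3).
Step 3: current leaves = {4,5,6}. Remove leaf 4 (neighbor: 3).

Answer: 4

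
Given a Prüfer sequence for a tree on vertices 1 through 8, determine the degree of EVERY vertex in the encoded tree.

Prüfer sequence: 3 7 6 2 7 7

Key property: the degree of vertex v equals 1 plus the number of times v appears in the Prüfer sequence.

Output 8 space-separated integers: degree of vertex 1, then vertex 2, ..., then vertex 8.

p_1 = 3: count[3] becomes 1
p_2 = 7: count[7] becomes 1
p_3 = 6: count[6] becomes 1
p_4 = 2: count[2] becomes 1
p_5 = 7: count[7] becomes 2
p_6 = 7: count[7] becomes 3
Degrees (1 + count): deg[1]=1+0=1, deg[2]=1+1=2, deg[3]=1+1=2, deg[4]=1+0=1, deg[5]=1+0=1, deg[6]=1+1=2, deg[7]=1+3=4, deg[8]=1+0=1

Answer: 1 2 2 1 1 2 4 1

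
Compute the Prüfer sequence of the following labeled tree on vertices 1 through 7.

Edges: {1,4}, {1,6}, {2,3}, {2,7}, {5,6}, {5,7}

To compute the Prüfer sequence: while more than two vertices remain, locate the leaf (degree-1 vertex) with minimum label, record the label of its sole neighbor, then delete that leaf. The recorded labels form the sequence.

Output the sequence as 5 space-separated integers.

Answer: 2 7 1 6 5

Derivation:
Step 1: leaves = {3,4}. Remove smallest leaf 3, emit neighbor 2.
Step 2: leaves = {2,4}. Remove smallest leaf 2, emit neighbor 7.
Step 3: leaves = {4,7}. Remove smallest leaf 4, emit neighbor 1.
Step 4: leaves = {1,7}. Remove smallest leaf 1, emit neighbor 6.
Step 5: leaves = {6,7}. Remove smallest leaf 6, emit neighbor 5.
Done: 2 vertices remain (5, 7). Sequence = [2 7 1 6 5]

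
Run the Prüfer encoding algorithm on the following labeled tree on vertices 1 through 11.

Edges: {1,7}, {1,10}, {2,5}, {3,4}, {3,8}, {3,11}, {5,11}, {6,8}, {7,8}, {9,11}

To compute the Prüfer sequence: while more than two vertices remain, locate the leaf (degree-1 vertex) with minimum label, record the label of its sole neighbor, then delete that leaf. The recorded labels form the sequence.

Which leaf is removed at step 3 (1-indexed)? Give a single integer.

Step 1: current leaves = {2,4,6,9,10}. Remove leaf 2 (neighbor: 5).
Step 2: current leaves = {4,5,6,9,10}. Remove leaf 4 (neighbor: 3).
Step 3: current leaves = {5,6,9,10}. Remove leaf 5 (neighbor: 11).

Answer: 5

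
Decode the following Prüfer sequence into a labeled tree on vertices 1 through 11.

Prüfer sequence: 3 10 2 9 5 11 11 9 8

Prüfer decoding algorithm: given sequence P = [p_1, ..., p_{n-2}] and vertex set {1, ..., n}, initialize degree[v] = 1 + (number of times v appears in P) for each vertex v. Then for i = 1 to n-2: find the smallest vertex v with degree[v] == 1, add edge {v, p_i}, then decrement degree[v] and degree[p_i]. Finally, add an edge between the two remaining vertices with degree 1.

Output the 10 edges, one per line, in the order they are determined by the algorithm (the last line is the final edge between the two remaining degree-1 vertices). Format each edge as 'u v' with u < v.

Initial degrees: {1:1, 2:2, 3:2, 4:1, 5:2, 6:1, 7:1, 8:2, 9:3, 10:2, 11:3}
Step 1: smallest deg-1 vertex = 1, p_1 = 3. Add edge {1,3}. Now deg[1]=0, deg[3]=1.
Step 2: smallest deg-1 vertex = 3, p_2 = 10. Add edge {3,10}. Now deg[3]=0, deg[10]=1.
Step 3: smallest deg-1 vertex = 4, p_3 = 2. Add edge {2,4}. Now deg[4]=0, deg[2]=1.
Step 4: smallest deg-1 vertex = 2, p_4 = 9. Add edge {2,9}. Now deg[2]=0, deg[9]=2.
Step 5: smallest deg-1 vertex = 6, p_5 = 5. Add edge {5,6}. Now deg[6]=0, deg[5]=1.
Step 6: smallest deg-1 vertex = 5, p_6 = 11. Add edge {5,11}. Now deg[5]=0, deg[11]=2.
Step 7: smallest deg-1 vertex = 7, p_7 = 11. Add edge {7,11}. Now deg[7]=0, deg[11]=1.
Step 8: smallest deg-1 vertex = 10, p_8 = 9. Add edge {9,10}. Now deg[10]=0, deg[9]=1.
Step 9: smallest deg-1 vertex = 9, p_9 = 8. Add edge {8,9}. Now deg[9]=0, deg[8]=1.
Final: two remaining deg-1 vertices are 8, 11. Add edge {8,11}.

Answer: 1 3
3 10
2 4
2 9
5 6
5 11
7 11
9 10
8 9
8 11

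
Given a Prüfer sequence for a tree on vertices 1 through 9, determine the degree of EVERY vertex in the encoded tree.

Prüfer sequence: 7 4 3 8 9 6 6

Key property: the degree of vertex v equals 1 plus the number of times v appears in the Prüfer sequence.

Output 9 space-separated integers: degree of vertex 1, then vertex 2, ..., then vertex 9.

p_1 = 7: count[7] becomes 1
p_2 = 4: count[4] becomes 1
p_3 = 3: count[3] becomes 1
p_4 = 8: count[8] becomes 1
p_5 = 9: count[9] becomes 1
p_6 = 6: count[6] becomes 1
p_7 = 6: count[6] becomes 2
Degrees (1 + count): deg[1]=1+0=1, deg[2]=1+0=1, deg[3]=1+1=2, deg[4]=1+1=2, deg[5]=1+0=1, deg[6]=1+2=3, deg[7]=1+1=2, deg[8]=1+1=2, deg[9]=1+1=2

Answer: 1 1 2 2 1 3 2 2 2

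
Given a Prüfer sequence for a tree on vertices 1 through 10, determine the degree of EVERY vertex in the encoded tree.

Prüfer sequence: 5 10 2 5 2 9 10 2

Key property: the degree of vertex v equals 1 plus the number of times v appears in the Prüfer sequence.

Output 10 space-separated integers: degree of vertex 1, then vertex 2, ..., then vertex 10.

p_1 = 5: count[5] becomes 1
p_2 = 10: count[10] becomes 1
p_3 = 2: count[2] becomes 1
p_4 = 5: count[5] becomes 2
p_5 = 2: count[2] becomes 2
p_6 = 9: count[9] becomes 1
p_7 = 10: count[10] becomes 2
p_8 = 2: count[2] becomes 3
Degrees (1 + count): deg[1]=1+0=1, deg[2]=1+3=4, deg[3]=1+0=1, deg[4]=1+0=1, deg[5]=1+2=3, deg[6]=1+0=1, deg[7]=1+0=1, deg[8]=1+0=1, deg[9]=1+1=2, deg[10]=1+2=3

Answer: 1 4 1 1 3 1 1 1 2 3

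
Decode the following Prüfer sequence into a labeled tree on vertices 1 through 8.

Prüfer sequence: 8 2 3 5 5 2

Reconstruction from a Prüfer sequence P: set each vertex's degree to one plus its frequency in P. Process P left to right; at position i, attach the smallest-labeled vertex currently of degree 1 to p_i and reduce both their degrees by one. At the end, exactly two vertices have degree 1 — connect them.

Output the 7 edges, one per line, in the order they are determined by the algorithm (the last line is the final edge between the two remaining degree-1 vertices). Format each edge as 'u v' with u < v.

Answer: 1 8
2 4
3 6
3 5
5 7
2 5
2 8

Derivation:
Initial degrees: {1:1, 2:3, 3:2, 4:1, 5:3, 6:1, 7:1, 8:2}
Step 1: smallest deg-1 vertex = 1, p_1 = 8. Add edge {1,8}. Now deg[1]=0, deg[8]=1.
Step 2: smallest deg-1 vertex = 4, p_2 = 2. Add edge {2,4}. Now deg[4]=0, deg[2]=2.
Step 3: smallest deg-1 vertex = 6, p_3 = 3. Add edge {3,6}. Now deg[6]=0, deg[3]=1.
Step 4: smallest deg-1 vertex = 3, p_4 = 5. Add edge {3,5}. Now deg[3]=0, deg[5]=2.
Step 5: smallest deg-1 vertex = 7, p_5 = 5. Add edge {5,7}. Now deg[7]=0, deg[5]=1.
Step 6: smallest deg-1 vertex = 5, p_6 = 2. Add edge {2,5}. Now deg[5]=0, deg[2]=1.
Final: two remaining deg-1 vertices are 2, 8. Add edge {2,8}.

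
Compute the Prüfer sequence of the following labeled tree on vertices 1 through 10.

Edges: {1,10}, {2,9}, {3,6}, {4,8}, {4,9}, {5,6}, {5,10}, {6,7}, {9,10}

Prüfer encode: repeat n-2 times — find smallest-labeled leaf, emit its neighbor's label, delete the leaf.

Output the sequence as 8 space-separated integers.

Answer: 10 9 6 6 5 10 4 9

Derivation:
Step 1: leaves = {1,2,3,7,8}. Remove smallest leaf 1, emit neighbor 10.
Step 2: leaves = {2,3,7,8}. Remove smallest leaf 2, emit neighbor 9.
Step 3: leaves = {3,7,8}. Remove smallest leaf 3, emit neighbor 6.
Step 4: leaves = {7,8}. Remove smallest leaf 7, emit neighbor 6.
Step 5: leaves = {6,8}. Remove smallest leaf 6, emit neighbor 5.
Step 6: leaves = {5,8}. Remove smallest leaf 5, emit neighbor 10.
Step 7: leaves = {8,10}. Remove smallest leaf 8, emit neighbor 4.
Step 8: leaves = {4,10}. Remove smallest leaf 4, emit neighbor 9.
Done: 2 vertices remain (9, 10). Sequence = [10 9 6 6 5 10 4 9]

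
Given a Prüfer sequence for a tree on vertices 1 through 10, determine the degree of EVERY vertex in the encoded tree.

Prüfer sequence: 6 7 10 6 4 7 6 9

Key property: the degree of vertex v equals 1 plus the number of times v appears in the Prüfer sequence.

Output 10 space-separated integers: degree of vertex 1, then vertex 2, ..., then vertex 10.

Answer: 1 1 1 2 1 4 3 1 2 2

Derivation:
p_1 = 6: count[6] becomes 1
p_2 = 7: count[7] becomes 1
p_3 = 10: count[10] becomes 1
p_4 = 6: count[6] becomes 2
p_5 = 4: count[4] becomes 1
p_6 = 7: count[7] becomes 2
p_7 = 6: count[6] becomes 3
p_8 = 9: count[9] becomes 1
Degrees (1 + count): deg[1]=1+0=1, deg[2]=1+0=1, deg[3]=1+0=1, deg[4]=1+1=2, deg[5]=1+0=1, deg[6]=1+3=4, deg[7]=1+2=3, deg[8]=1+0=1, deg[9]=1+1=2, deg[10]=1+1=2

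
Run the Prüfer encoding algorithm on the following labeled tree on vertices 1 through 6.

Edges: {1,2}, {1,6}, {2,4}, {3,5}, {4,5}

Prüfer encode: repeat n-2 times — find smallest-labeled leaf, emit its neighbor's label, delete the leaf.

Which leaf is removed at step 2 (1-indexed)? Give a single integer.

Answer: 5

Derivation:
Step 1: current leaves = {3,6}. Remove leaf 3 (neighbor: 5).
Step 2: current leaves = {5,6}. Remove leaf 5 (neighbor: 4).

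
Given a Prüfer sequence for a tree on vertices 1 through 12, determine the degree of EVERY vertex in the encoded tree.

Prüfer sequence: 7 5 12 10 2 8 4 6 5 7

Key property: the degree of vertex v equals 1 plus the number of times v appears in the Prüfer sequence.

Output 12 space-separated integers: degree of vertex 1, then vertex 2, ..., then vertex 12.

Answer: 1 2 1 2 3 2 3 2 1 2 1 2

Derivation:
p_1 = 7: count[7] becomes 1
p_2 = 5: count[5] becomes 1
p_3 = 12: count[12] becomes 1
p_4 = 10: count[10] becomes 1
p_5 = 2: count[2] becomes 1
p_6 = 8: count[8] becomes 1
p_7 = 4: count[4] becomes 1
p_8 = 6: count[6] becomes 1
p_9 = 5: count[5] becomes 2
p_10 = 7: count[7] becomes 2
Degrees (1 + count): deg[1]=1+0=1, deg[2]=1+1=2, deg[3]=1+0=1, deg[4]=1+1=2, deg[5]=1+2=3, deg[6]=1+1=2, deg[7]=1+2=3, deg[8]=1+1=2, deg[9]=1+0=1, deg[10]=1+1=2, deg[11]=1+0=1, deg[12]=1+1=2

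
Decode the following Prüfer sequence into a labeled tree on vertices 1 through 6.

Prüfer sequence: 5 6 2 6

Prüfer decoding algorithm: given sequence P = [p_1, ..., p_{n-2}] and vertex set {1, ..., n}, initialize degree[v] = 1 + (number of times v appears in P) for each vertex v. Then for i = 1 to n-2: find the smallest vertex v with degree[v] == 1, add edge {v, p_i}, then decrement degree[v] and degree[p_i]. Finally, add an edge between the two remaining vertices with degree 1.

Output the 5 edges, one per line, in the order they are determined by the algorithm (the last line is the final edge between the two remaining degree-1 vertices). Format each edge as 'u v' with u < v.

Answer: 1 5
3 6
2 4
2 6
5 6

Derivation:
Initial degrees: {1:1, 2:2, 3:1, 4:1, 5:2, 6:3}
Step 1: smallest deg-1 vertex = 1, p_1 = 5. Add edge {1,5}. Now deg[1]=0, deg[5]=1.
Step 2: smallest deg-1 vertex = 3, p_2 = 6. Add edge {3,6}. Now deg[3]=0, deg[6]=2.
Step 3: smallest deg-1 vertex = 4, p_3 = 2. Add edge {2,4}. Now deg[4]=0, deg[2]=1.
Step 4: smallest deg-1 vertex = 2, p_4 = 6. Add edge {2,6}. Now deg[2]=0, deg[6]=1.
Final: two remaining deg-1 vertices are 5, 6. Add edge {5,6}.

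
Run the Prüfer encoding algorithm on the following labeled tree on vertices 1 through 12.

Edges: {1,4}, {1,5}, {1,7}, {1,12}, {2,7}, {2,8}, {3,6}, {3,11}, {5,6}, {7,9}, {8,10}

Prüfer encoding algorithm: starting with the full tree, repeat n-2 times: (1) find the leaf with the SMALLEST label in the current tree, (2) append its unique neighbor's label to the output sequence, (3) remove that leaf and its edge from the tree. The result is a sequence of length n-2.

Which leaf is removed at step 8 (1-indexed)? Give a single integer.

Step 1: current leaves = {4,9,10,11,12}. Remove leaf 4 (neighbor: 1).
Step 2: current leaves = {9,10,11,12}. Remove leaf 9 (neighbor: 7).
Step 3: current leaves = {10,11,12}. Remove leaf 10 (neighbor: 8).
Step 4: current leaves = {8,11,12}. Remove leaf 8 (neighbor: 2).
Step 5: current leaves = {2,11,12}. Remove leaf 2 (neighbor: 7).
Step 6: current leaves = {7,11,12}. Remove leaf 7 (neighbor: 1).
Step 7: current leaves = {11,12}. Remove leaf 11 (neighbor: 3).
Step 8: current leaves = {3,12}. Remove leaf 3 (neighbor: 6).

Answer: 3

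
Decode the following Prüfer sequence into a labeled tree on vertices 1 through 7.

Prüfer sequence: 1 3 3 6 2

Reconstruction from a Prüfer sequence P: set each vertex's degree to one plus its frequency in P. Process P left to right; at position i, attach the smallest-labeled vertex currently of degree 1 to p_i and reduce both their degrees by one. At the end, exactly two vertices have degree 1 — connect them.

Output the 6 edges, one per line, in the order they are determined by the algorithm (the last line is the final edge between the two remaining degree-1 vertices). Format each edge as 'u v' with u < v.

Answer: 1 4
1 3
3 5
3 6
2 6
2 7

Derivation:
Initial degrees: {1:2, 2:2, 3:3, 4:1, 5:1, 6:2, 7:1}
Step 1: smallest deg-1 vertex = 4, p_1 = 1. Add edge {1,4}. Now deg[4]=0, deg[1]=1.
Step 2: smallest deg-1 vertex = 1, p_2 = 3. Add edge {1,3}. Now deg[1]=0, deg[3]=2.
Step 3: smallest deg-1 vertex = 5, p_3 = 3. Add edge {3,5}. Now deg[5]=0, deg[3]=1.
Step 4: smallest deg-1 vertex = 3, p_4 = 6. Add edge {3,6}. Now deg[3]=0, deg[6]=1.
Step 5: smallest deg-1 vertex = 6, p_5 = 2. Add edge {2,6}. Now deg[6]=0, deg[2]=1.
Final: two remaining deg-1 vertices are 2, 7. Add edge {2,7}.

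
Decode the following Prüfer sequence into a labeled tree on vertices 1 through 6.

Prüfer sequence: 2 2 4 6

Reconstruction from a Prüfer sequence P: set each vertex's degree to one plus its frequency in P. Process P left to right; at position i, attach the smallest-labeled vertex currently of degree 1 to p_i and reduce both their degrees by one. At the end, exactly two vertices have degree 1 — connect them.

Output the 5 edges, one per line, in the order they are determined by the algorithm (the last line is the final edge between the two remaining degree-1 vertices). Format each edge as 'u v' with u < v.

Initial degrees: {1:1, 2:3, 3:1, 4:2, 5:1, 6:2}
Step 1: smallest deg-1 vertex = 1, p_1 = 2. Add edge {1,2}. Now deg[1]=0, deg[2]=2.
Step 2: smallest deg-1 vertex = 3, p_2 = 2. Add edge {2,3}. Now deg[3]=0, deg[2]=1.
Step 3: smallest deg-1 vertex = 2, p_3 = 4. Add edge {2,4}. Now deg[2]=0, deg[4]=1.
Step 4: smallest deg-1 vertex = 4, p_4 = 6. Add edge {4,6}. Now deg[4]=0, deg[6]=1.
Final: two remaining deg-1 vertices are 5, 6. Add edge {5,6}.

Answer: 1 2
2 3
2 4
4 6
5 6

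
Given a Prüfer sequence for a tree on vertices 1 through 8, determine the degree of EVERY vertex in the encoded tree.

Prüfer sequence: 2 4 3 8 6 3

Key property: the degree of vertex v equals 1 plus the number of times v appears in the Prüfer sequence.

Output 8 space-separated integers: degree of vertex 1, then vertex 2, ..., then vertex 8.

p_1 = 2: count[2] becomes 1
p_2 = 4: count[4] becomes 1
p_3 = 3: count[3] becomes 1
p_4 = 8: count[8] becomes 1
p_5 = 6: count[6] becomes 1
p_6 = 3: count[3] becomes 2
Degrees (1 + count): deg[1]=1+0=1, deg[2]=1+1=2, deg[3]=1+2=3, deg[4]=1+1=2, deg[5]=1+0=1, deg[6]=1+1=2, deg[7]=1+0=1, deg[8]=1+1=2

Answer: 1 2 3 2 1 2 1 2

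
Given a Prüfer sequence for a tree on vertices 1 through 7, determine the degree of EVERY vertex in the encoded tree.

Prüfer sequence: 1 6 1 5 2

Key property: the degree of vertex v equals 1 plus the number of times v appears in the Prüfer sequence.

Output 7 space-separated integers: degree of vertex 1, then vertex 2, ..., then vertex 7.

p_1 = 1: count[1] becomes 1
p_2 = 6: count[6] becomes 1
p_3 = 1: count[1] becomes 2
p_4 = 5: count[5] becomes 1
p_5 = 2: count[2] becomes 1
Degrees (1 + count): deg[1]=1+2=3, deg[2]=1+1=2, deg[3]=1+0=1, deg[4]=1+0=1, deg[5]=1+1=2, deg[6]=1+1=2, deg[7]=1+0=1

Answer: 3 2 1 1 2 2 1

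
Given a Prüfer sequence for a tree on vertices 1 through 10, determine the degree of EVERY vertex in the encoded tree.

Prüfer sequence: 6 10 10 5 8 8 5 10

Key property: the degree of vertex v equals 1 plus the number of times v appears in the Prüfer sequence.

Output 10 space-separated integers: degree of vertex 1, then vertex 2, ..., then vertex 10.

p_1 = 6: count[6] becomes 1
p_2 = 10: count[10] becomes 1
p_3 = 10: count[10] becomes 2
p_4 = 5: count[5] becomes 1
p_5 = 8: count[8] becomes 1
p_6 = 8: count[8] becomes 2
p_7 = 5: count[5] becomes 2
p_8 = 10: count[10] becomes 3
Degrees (1 + count): deg[1]=1+0=1, deg[2]=1+0=1, deg[3]=1+0=1, deg[4]=1+0=1, deg[5]=1+2=3, deg[6]=1+1=2, deg[7]=1+0=1, deg[8]=1+2=3, deg[9]=1+0=1, deg[10]=1+3=4

Answer: 1 1 1 1 3 2 1 3 1 4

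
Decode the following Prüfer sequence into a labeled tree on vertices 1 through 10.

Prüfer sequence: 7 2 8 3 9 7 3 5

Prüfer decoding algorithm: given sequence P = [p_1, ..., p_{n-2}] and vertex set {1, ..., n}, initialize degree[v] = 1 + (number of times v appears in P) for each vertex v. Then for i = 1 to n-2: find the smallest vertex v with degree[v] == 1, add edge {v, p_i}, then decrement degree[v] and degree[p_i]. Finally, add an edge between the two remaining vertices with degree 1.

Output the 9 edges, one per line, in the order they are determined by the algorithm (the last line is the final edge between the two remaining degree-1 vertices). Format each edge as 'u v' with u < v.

Answer: 1 7
2 4
2 8
3 6
8 9
7 9
3 7
3 5
5 10

Derivation:
Initial degrees: {1:1, 2:2, 3:3, 4:1, 5:2, 6:1, 7:3, 8:2, 9:2, 10:1}
Step 1: smallest deg-1 vertex = 1, p_1 = 7. Add edge {1,7}. Now deg[1]=0, deg[7]=2.
Step 2: smallest deg-1 vertex = 4, p_2 = 2. Add edge {2,4}. Now deg[4]=0, deg[2]=1.
Step 3: smallest deg-1 vertex = 2, p_3 = 8. Add edge {2,8}. Now deg[2]=0, deg[8]=1.
Step 4: smallest deg-1 vertex = 6, p_4 = 3. Add edge {3,6}. Now deg[6]=0, deg[3]=2.
Step 5: smallest deg-1 vertex = 8, p_5 = 9. Add edge {8,9}. Now deg[8]=0, deg[9]=1.
Step 6: smallest deg-1 vertex = 9, p_6 = 7. Add edge {7,9}. Now deg[9]=0, deg[7]=1.
Step 7: smallest deg-1 vertex = 7, p_7 = 3. Add edge {3,7}. Now deg[7]=0, deg[3]=1.
Step 8: smallest deg-1 vertex = 3, p_8 = 5. Add edge {3,5}. Now deg[3]=0, deg[5]=1.
Final: two remaining deg-1 vertices are 5, 10. Add edge {5,10}.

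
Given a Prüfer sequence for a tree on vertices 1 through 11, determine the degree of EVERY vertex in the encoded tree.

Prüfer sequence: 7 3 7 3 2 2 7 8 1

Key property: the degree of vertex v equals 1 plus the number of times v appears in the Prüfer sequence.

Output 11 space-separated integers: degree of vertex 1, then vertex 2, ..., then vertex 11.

Answer: 2 3 3 1 1 1 4 2 1 1 1

Derivation:
p_1 = 7: count[7] becomes 1
p_2 = 3: count[3] becomes 1
p_3 = 7: count[7] becomes 2
p_4 = 3: count[3] becomes 2
p_5 = 2: count[2] becomes 1
p_6 = 2: count[2] becomes 2
p_7 = 7: count[7] becomes 3
p_8 = 8: count[8] becomes 1
p_9 = 1: count[1] becomes 1
Degrees (1 + count): deg[1]=1+1=2, deg[2]=1+2=3, deg[3]=1+2=3, deg[4]=1+0=1, deg[5]=1+0=1, deg[6]=1+0=1, deg[7]=1+3=4, deg[8]=1+1=2, deg[9]=1+0=1, deg[10]=1+0=1, deg[11]=1+0=1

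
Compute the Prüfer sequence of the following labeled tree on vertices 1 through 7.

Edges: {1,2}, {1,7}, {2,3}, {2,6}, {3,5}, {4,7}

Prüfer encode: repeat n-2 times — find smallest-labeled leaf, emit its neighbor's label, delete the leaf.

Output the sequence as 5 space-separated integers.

Answer: 7 3 2 2 1

Derivation:
Step 1: leaves = {4,5,6}. Remove smallest leaf 4, emit neighbor 7.
Step 2: leaves = {5,6,7}. Remove smallest leaf 5, emit neighbor 3.
Step 3: leaves = {3,6,7}. Remove smallest leaf 3, emit neighbor 2.
Step 4: leaves = {6,7}. Remove smallest leaf 6, emit neighbor 2.
Step 5: leaves = {2,7}. Remove smallest leaf 2, emit neighbor 1.
Done: 2 vertices remain (1, 7). Sequence = [7 3 2 2 1]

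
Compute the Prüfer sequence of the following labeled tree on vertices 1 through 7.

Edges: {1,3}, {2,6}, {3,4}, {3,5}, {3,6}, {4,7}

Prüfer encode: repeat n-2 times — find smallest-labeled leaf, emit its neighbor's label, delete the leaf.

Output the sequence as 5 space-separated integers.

Step 1: leaves = {1,2,5,7}. Remove smallest leaf 1, emit neighbor 3.
Step 2: leaves = {2,5,7}. Remove smallest leaf 2, emit neighbor 6.
Step 3: leaves = {5,6,7}. Remove smallest leaf 5, emit neighbor 3.
Step 4: leaves = {6,7}. Remove smallest leaf 6, emit neighbor 3.
Step 5: leaves = {3,7}. Remove smallest leaf 3, emit neighbor 4.
Done: 2 vertices remain (4, 7). Sequence = [3 6 3 3 4]

Answer: 3 6 3 3 4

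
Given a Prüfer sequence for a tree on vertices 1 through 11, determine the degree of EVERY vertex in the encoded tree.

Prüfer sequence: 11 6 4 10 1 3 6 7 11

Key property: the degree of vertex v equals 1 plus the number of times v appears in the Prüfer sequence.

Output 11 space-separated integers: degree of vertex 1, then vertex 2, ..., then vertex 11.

Answer: 2 1 2 2 1 3 2 1 1 2 3

Derivation:
p_1 = 11: count[11] becomes 1
p_2 = 6: count[6] becomes 1
p_3 = 4: count[4] becomes 1
p_4 = 10: count[10] becomes 1
p_5 = 1: count[1] becomes 1
p_6 = 3: count[3] becomes 1
p_7 = 6: count[6] becomes 2
p_8 = 7: count[7] becomes 1
p_9 = 11: count[11] becomes 2
Degrees (1 + count): deg[1]=1+1=2, deg[2]=1+0=1, deg[3]=1+1=2, deg[4]=1+1=2, deg[5]=1+0=1, deg[6]=1+2=3, deg[7]=1+1=2, deg[8]=1+0=1, deg[9]=1+0=1, deg[10]=1+1=2, deg[11]=1+2=3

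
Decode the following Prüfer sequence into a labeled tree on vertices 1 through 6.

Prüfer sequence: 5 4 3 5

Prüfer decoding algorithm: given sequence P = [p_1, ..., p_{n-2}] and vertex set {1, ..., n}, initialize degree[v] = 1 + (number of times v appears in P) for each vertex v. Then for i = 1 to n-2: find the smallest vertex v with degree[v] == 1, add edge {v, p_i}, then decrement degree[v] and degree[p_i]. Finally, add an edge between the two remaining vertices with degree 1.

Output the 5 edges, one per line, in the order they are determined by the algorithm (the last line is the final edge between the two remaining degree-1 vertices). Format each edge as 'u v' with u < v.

Initial degrees: {1:1, 2:1, 3:2, 4:2, 5:3, 6:1}
Step 1: smallest deg-1 vertex = 1, p_1 = 5. Add edge {1,5}. Now deg[1]=0, deg[5]=2.
Step 2: smallest deg-1 vertex = 2, p_2 = 4. Add edge {2,4}. Now deg[2]=0, deg[4]=1.
Step 3: smallest deg-1 vertex = 4, p_3 = 3. Add edge {3,4}. Now deg[4]=0, deg[3]=1.
Step 4: smallest deg-1 vertex = 3, p_4 = 5. Add edge {3,5}. Now deg[3]=0, deg[5]=1.
Final: two remaining deg-1 vertices are 5, 6. Add edge {5,6}.

Answer: 1 5
2 4
3 4
3 5
5 6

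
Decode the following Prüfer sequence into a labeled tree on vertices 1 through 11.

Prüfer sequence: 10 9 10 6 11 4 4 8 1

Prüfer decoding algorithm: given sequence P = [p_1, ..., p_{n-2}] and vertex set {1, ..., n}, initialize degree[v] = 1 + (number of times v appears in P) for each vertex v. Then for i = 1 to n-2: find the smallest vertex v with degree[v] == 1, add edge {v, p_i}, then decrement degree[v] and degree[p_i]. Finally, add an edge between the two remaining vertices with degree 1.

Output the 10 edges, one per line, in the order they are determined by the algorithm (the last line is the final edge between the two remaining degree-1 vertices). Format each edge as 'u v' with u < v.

Initial degrees: {1:2, 2:1, 3:1, 4:3, 5:1, 6:2, 7:1, 8:2, 9:2, 10:3, 11:2}
Step 1: smallest deg-1 vertex = 2, p_1 = 10. Add edge {2,10}. Now deg[2]=0, deg[10]=2.
Step 2: smallest deg-1 vertex = 3, p_2 = 9. Add edge {3,9}. Now deg[3]=0, deg[9]=1.
Step 3: smallest deg-1 vertex = 5, p_3 = 10. Add edge {5,10}. Now deg[5]=0, deg[10]=1.
Step 4: smallest deg-1 vertex = 7, p_4 = 6. Add edge {6,7}. Now deg[7]=0, deg[6]=1.
Step 5: smallest deg-1 vertex = 6, p_5 = 11. Add edge {6,11}. Now deg[6]=0, deg[11]=1.
Step 6: smallest deg-1 vertex = 9, p_6 = 4. Add edge {4,9}. Now deg[9]=0, deg[4]=2.
Step 7: smallest deg-1 vertex = 10, p_7 = 4. Add edge {4,10}. Now deg[10]=0, deg[4]=1.
Step 8: smallest deg-1 vertex = 4, p_8 = 8. Add edge {4,8}. Now deg[4]=0, deg[8]=1.
Step 9: smallest deg-1 vertex = 8, p_9 = 1. Add edge {1,8}. Now deg[8]=0, deg[1]=1.
Final: two remaining deg-1 vertices are 1, 11. Add edge {1,11}.

Answer: 2 10
3 9
5 10
6 7
6 11
4 9
4 10
4 8
1 8
1 11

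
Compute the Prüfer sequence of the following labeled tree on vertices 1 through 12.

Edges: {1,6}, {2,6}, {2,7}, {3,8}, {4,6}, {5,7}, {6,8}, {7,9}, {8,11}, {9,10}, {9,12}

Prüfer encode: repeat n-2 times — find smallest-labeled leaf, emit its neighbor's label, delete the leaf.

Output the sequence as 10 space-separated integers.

Answer: 6 8 6 7 9 8 6 2 7 9

Derivation:
Step 1: leaves = {1,3,4,5,10,11,12}. Remove smallest leaf 1, emit neighbor 6.
Step 2: leaves = {3,4,5,10,11,12}. Remove smallest leaf 3, emit neighbor 8.
Step 3: leaves = {4,5,10,11,12}. Remove smallest leaf 4, emit neighbor 6.
Step 4: leaves = {5,10,11,12}. Remove smallest leaf 5, emit neighbor 7.
Step 5: leaves = {10,11,12}. Remove smallest leaf 10, emit neighbor 9.
Step 6: leaves = {11,12}. Remove smallest leaf 11, emit neighbor 8.
Step 7: leaves = {8,12}. Remove smallest leaf 8, emit neighbor 6.
Step 8: leaves = {6,12}. Remove smallest leaf 6, emit neighbor 2.
Step 9: leaves = {2,12}. Remove smallest leaf 2, emit neighbor 7.
Step 10: leaves = {7,12}. Remove smallest leaf 7, emit neighbor 9.
Done: 2 vertices remain (9, 12). Sequence = [6 8 6 7 9 8 6 2 7 9]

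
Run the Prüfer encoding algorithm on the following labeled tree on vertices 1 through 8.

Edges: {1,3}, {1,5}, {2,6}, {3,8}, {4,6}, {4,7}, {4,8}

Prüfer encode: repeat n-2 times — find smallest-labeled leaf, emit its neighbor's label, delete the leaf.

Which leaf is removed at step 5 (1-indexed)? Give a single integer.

Step 1: current leaves = {2,5,7}. Remove leaf 2 (neighbor: 6).
Step 2: current leaves = {5,6,7}. Remove leaf 5 (neighbor: 1).
Step 3: current leaves = {1,6,7}. Remove leaf 1 (neighbor: 3).
Step 4: current leaves = {3,6,7}. Remove leaf 3 (neighbor: 8).
Step 5: current leaves = {6,7,8}. Remove leaf 6 (neighbor: 4).

Answer: 6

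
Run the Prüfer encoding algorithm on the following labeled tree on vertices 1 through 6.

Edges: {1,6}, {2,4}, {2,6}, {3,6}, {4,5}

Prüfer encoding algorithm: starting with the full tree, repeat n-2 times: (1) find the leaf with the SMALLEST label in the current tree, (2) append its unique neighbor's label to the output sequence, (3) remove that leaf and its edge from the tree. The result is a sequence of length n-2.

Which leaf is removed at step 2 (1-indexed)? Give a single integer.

Step 1: current leaves = {1,3,5}. Remove leaf 1 (neighbor: 6).
Step 2: current leaves = {3,5}. Remove leaf 3 (neighbor: 6).

Answer: 3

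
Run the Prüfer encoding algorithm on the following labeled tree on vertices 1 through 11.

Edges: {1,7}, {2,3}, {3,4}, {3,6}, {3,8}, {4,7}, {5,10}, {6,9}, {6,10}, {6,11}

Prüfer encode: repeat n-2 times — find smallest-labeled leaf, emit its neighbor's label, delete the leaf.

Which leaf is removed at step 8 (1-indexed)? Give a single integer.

Step 1: current leaves = {1,2,5,8,9,11}. Remove leaf 1 (neighbor: 7).
Step 2: current leaves = {2,5,7,8,9,11}. Remove leaf 2 (neighbor: 3).
Step 3: current leaves = {5,7,8,9,11}. Remove leaf 5 (neighbor: 10).
Step 4: current leaves = {7,8,9,10,11}. Remove leaf 7 (neighbor: 4).
Step 5: current leaves = {4,8,9,10,11}. Remove leaf 4 (neighbor: 3).
Step 6: current leaves = {8,9,10,11}. Remove leaf 8 (neighbor: 3).
Step 7: current leaves = {3,9,10,11}. Remove leaf 3 (neighbor: 6).
Step 8: current leaves = {9,10,11}. Remove leaf 9 (neighbor: 6).

Answer: 9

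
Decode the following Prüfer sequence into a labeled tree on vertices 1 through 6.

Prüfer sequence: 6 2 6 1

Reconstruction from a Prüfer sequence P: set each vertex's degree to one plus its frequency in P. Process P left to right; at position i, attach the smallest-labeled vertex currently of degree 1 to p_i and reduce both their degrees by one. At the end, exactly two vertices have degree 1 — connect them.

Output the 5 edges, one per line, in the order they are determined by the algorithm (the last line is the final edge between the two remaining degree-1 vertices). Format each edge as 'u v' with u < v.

Initial degrees: {1:2, 2:2, 3:1, 4:1, 5:1, 6:3}
Step 1: smallest deg-1 vertex = 3, p_1 = 6. Add edge {3,6}. Now deg[3]=0, deg[6]=2.
Step 2: smallest deg-1 vertex = 4, p_2 = 2. Add edge {2,4}. Now deg[4]=0, deg[2]=1.
Step 3: smallest deg-1 vertex = 2, p_3 = 6. Add edge {2,6}. Now deg[2]=0, deg[6]=1.
Step 4: smallest deg-1 vertex = 5, p_4 = 1. Add edge {1,5}. Now deg[5]=0, deg[1]=1.
Final: two remaining deg-1 vertices are 1, 6. Add edge {1,6}.

Answer: 3 6
2 4
2 6
1 5
1 6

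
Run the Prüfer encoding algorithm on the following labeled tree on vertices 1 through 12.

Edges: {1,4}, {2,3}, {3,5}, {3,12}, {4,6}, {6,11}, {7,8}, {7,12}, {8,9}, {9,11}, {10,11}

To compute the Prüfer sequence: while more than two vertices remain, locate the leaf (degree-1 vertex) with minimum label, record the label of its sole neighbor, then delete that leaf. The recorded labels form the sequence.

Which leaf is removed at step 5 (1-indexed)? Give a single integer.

Answer: 3

Derivation:
Step 1: current leaves = {1,2,5,10}. Remove leaf 1 (neighbor: 4).
Step 2: current leaves = {2,4,5,10}. Remove leaf 2 (neighbor: 3).
Step 3: current leaves = {4,5,10}. Remove leaf 4 (neighbor: 6).
Step 4: current leaves = {5,6,10}. Remove leaf 5 (neighbor: 3).
Step 5: current leaves = {3,6,10}. Remove leaf 3 (neighbor: 12).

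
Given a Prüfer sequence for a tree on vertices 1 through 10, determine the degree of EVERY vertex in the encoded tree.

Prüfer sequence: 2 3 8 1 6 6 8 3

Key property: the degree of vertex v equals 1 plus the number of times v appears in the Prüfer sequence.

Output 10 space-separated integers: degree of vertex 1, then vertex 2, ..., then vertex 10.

p_1 = 2: count[2] becomes 1
p_2 = 3: count[3] becomes 1
p_3 = 8: count[8] becomes 1
p_4 = 1: count[1] becomes 1
p_5 = 6: count[6] becomes 1
p_6 = 6: count[6] becomes 2
p_7 = 8: count[8] becomes 2
p_8 = 3: count[3] becomes 2
Degrees (1 + count): deg[1]=1+1=2, deg[2]=1+1=2, deg[3]=1+2=3, deg[4]=1+0=1, deg[5]=1+0=1, deg[6]=1+2=3, deg[7]=1+0=1, deg[8]=1+2=3, deg[9]=1+0=1, deg[10]=1+0=1

Answer: 2 2 3 1 1 3 1 3 1 1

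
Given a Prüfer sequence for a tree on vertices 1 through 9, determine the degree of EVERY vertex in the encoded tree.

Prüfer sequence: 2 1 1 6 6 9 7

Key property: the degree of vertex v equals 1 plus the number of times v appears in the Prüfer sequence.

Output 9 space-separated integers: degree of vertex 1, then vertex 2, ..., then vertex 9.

Answer: 3 2 1 1 1 3 2 1 2

Derivation:
p_1 = 2: count[2] becomes 1
p_2 = 1: count[1] becomes 1
p_3 = 1: count[1] becomes 2
p_4 = 6: count[6] becomes 1
p_5 = 6: count[6] becomes 2
p_6 = 9: count[9] becomes 1
p_7 = 7: count[7] becomes 1
Degrees (1 + count): deg[1]=1+2=3, deg[2]=1+1=2, deg[3]=1+0=1, deg[4]=1+0=1, deg[5]=1+0=1, deg[6]=1+2=3, deg[7]=1+1=2, deg[8]=1+0=1, deg[9]=1+1=2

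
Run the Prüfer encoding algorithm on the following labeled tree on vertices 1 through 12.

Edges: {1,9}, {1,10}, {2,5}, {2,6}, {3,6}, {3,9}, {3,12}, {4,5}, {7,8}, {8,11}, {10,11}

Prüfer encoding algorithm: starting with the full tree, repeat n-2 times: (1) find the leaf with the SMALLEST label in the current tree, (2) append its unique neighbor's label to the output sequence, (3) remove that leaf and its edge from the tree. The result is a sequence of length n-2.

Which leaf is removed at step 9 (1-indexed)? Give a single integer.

Answer: 1

Derivation:
Step 1: current leaves = {4,7,12}. Remove leaf 4 (neighbor: 5).
Step 2: current leaves = {5,7,12}. Remove leaf 5 (neighbor: 2).
Step 3: current leaves = {2,7,12}. Remove leaf 2 (neighbor: 6).
Step 4: current leaves = {6,7,12}. Remove leaf 6 (neighbor: 3).
Step 5: current leaves = {7,12}. Remove leaf 7 (neighbor: 8).
Step 6: current leaves = {8,12}. Remove leaf 8 (neighbor: 11).
Step 7: current leaves = {11,12}. Remove leaf 11 (neighbor: 10).
Step 8: current leaves = {10,12}. Remove leaf 10 (neighbor: 1).
Step 9: current leaves = {1,12}. Remove leaf 1 (neighbor: 9).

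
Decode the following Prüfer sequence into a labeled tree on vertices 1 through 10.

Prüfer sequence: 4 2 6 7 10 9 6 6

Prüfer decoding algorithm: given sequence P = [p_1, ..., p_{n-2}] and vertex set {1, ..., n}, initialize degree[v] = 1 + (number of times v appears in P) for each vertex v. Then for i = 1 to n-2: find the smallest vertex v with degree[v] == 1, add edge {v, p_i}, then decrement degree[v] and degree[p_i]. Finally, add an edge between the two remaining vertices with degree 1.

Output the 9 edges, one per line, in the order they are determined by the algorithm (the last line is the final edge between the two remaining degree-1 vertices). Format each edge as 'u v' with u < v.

Initial degrees: {1:1, 2:2, 3:1, 4:2, 5:1, 6:4, 7:2, 8:1, 9:2, 10:2}
Step 1: smallest deg-1 vertex = 1, p_1 = 4. Add edge {1,4}. Now deg[1]=0, deg[4]=1.
Step 2: smallest deg-1 vertex = 3, p_2 = 2. Add edge {2,3}. Now deg[3]=0, deg[2]=1.
Step 3: smallest deg-1 vertex = 2, p_3 = 6. Add edge {2,6}. Now deg[2]=0, deg[6]=3.
Step 4: smallest deg-1 vertex = 4, p_4 = 7. Add edge {4,7}. Now deg[4]=0, deg[7]=1.
Step 5: smallest deg-1 vertex = 5, p_5 = 10. Add edge {5,10}. Now deg[5]=0, deg[10]=1.
Step 6: smallest deg-1 vertex = 7, p_6 = 9. Add edge {7,9}. Now deg[7]=0, deg[9]=1.
Step 7: smallest deg-1 vertex = 8, p_7 = 6. Add edge {6,8}. Now deg[8]=0, deg[6]=2.
Step 8: smallest deg-1 vertex = 9, p_8 = 6. Add edge {6,9}. Now deg[9]=0, deg[6]=1.
Final: two remaining deg-1 vertices are 6, 10. Add edge {6,10}.

Answer: 1 4
2 3
2 6
4 7
5 10
7 9
6 8
6 9
6 10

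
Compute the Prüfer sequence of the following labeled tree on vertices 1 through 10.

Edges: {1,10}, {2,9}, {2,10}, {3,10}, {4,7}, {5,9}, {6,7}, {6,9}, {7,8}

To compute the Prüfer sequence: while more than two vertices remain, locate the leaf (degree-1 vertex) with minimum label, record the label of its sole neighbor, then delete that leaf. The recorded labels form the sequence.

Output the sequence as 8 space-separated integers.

Answer: 10 10 7 9 7 6 9 2

Derivation:
Step 1: leaves = {1,3,4,5,8}. Remove smallest leaf 1, emit neighbor 10.
Step 2: leaves = {3,4,5,8}. Remove smallest leaf 3, emit neighbor 10.
Step 3: leaves = {4,5,8,10}. Remove smallest leaf 4, emit neighbor 7.
Step 4: leaves = {5,8,10}. Remove smallest leaf 5, emit neighbor 9.
Step 5: leaves = {8,10}. Remove smallest leaf 8, emit neighbor 7.
Step 6: leaves = {7,10}. Remove smallest leaf 7, emit neighbor 6.
Step 7: leaves = {6,10}. Remove smallest leaf 6, emit neighbor 9.
Step 8: leaves = {9,10}. Remove smallest leaf 9, emit neighbor 2.
Done: 2 vertices remain (2, 10). Sequence = [10 10 7 9 7 6 9 2]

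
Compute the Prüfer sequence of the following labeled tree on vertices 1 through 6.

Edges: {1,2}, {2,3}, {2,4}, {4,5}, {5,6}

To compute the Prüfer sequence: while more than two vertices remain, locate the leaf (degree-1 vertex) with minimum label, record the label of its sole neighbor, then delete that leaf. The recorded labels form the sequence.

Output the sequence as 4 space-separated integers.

Step 1: leaves = {1,3,6}. Remove smallest leaf 1, emit neighbor 2.
Step 2: leaves = {3,6}. Remove smallest leaf 3, emit neighbor 2.
Step 3: leaves = {2,6}. Remove smallest leaf 2, emit neighbor 4.
Step 4: leaves = {4,6}. Remove smallest leaf 4, emit neighbor 5.
Done: 2 vertices remain (5, 6). Sequence = [2 2 4 5]

Answer: 2 2 4 5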